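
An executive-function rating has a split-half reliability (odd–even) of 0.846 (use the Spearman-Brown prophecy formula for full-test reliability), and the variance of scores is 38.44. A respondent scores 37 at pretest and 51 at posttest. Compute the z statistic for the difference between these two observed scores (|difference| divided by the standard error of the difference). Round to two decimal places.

SD = √38.44 ≈ 6.200
r_full = 2·0.846 / (1 + 0.846) ≈ 0.917
SEM = 6.200 · √(1 − 0.917) = 6.200 · √0.083 ≈ 6.200 · 0.289 ≈ 1.791
SE_diff = √2 · SEM ≈ 2.533
z = 14 / 2.533 ≈ 5.528

5.53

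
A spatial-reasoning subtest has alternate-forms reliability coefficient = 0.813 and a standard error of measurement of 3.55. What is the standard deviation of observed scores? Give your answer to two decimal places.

8.21

σ = SEM·(1 − r)^(−1/2) ≃ 3.55·2.312 ≃ 8.209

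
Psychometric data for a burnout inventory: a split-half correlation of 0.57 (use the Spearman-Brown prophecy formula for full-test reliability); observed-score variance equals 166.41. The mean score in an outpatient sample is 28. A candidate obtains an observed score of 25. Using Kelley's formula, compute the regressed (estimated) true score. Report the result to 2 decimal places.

25.82

Full-length reliability (Spearman-Brown) = 2(0.57)/(1+0.57) ≈ 0.7261
T̂ = r·X + (1 − r)·M = 0.7261·25 + 0.2739·28 ≈ 18.1529 + 7.6688 ≈ 25.8217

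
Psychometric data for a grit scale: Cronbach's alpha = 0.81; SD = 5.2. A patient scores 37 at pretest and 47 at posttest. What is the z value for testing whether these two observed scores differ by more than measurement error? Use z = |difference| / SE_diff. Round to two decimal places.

SEM = 5.200 * √(1 − 0.810) = 5.200 * √0.190 ≈ 5.200 * 0.436 ≈ 2.267
SE_diff = √2 * SEM ≈ 3.205
z = 10 / 3.205 ≈ 3.120

3.12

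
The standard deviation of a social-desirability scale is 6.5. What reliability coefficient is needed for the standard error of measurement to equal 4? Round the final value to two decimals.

0.62

Required reliability = 1 − (SEM/SD)² = 1 − 0.3787 ≃ 0.6213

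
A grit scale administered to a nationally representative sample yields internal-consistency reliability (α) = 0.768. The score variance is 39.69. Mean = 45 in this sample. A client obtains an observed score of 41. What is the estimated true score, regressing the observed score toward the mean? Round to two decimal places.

T̂ = 0.7680(41) + 0.2320(45) ≃ 41.9280

41.93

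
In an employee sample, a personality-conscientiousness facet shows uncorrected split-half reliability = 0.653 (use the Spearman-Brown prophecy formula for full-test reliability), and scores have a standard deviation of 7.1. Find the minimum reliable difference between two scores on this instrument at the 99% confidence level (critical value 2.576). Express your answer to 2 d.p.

r_full = 2·0.653 / (1 + 0.653) ≃ 0.790
The standard error of measurement is 7.100*√(1 − 0.790) ≃ 7.100*0.458 ≃ 3.253.
Standard error of the difference = 3.253·√2 ≃ 4.600
Smallest detectable difference = 2.576*4.600 ≃ 11.851

11.85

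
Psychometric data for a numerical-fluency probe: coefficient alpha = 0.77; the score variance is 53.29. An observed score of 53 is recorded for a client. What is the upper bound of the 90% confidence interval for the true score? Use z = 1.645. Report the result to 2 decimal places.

58.76

σ = 53.29^(1/2) = 7.3000
SEM = 7.3000*√(1 − 0.7700) ≈ 3.5010
Margin = 1.645 * 3.5010 ≈ 5.7591
Upper limit = 53 + 5.7591 ≈ 58.7591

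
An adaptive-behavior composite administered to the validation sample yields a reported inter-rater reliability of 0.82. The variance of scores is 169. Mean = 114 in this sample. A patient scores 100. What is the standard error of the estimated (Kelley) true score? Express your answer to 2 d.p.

SD = √169 = 13.000
SE_est = 13.000·√(0.820·0.180) ≈ 4.994

4.99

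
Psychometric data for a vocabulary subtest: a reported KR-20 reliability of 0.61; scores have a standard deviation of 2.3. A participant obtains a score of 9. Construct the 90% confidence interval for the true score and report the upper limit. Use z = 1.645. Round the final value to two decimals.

11.36

SEM = 2.3000·√(1 − 0.6100) ≃ 1.4363
Margin = 1.645 · 1.4363 ≃ 2.3628
Upper limit = 9 + 2.3628 ≃ 11.3628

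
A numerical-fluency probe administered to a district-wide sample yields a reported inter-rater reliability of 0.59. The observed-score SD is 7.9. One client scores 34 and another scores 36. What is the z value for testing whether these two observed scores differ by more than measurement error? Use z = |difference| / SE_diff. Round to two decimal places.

The standard error of measurement is 7.9000×√(1 − 0.5900) ≈ 7.9000×0.6403 ≈ 5.0585.
SE_diff = √2 × SEM ≈ 7.1538
z = |34 − 36| / 7.1538 = 2 / 7.1538 ≈ 0.2796

0.28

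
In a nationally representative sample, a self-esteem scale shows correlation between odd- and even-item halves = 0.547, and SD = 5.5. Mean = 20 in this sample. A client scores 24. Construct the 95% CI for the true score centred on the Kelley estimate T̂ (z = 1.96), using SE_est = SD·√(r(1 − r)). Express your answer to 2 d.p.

[17.92, 27.73]

r_full = 2·0.547 / (1 + 0.547) ≈ 0.707
T̂ = 0.707(24) + 0.293(20) ≈ 22.829
SE_est = SD * √(r(1 − r)) = 5.500 * √0.207 ≈ 5.500 * 0.455 ≈ 2.503
95% CI: 22.829 ± 4.906 ≈ (17.923, 27.734)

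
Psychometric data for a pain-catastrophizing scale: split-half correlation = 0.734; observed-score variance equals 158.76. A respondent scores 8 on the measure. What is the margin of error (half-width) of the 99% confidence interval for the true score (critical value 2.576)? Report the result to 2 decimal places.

SD = √158.76 ≈ 12.600
Full-length reliability (Spearman-Brown) = 2(0.734)/(1+0.734) ≈ 0.847
SEM = 12.600*√(1 − 0.847) ≈ 4.935
2.576 * SEM ≈ 12.713

12.71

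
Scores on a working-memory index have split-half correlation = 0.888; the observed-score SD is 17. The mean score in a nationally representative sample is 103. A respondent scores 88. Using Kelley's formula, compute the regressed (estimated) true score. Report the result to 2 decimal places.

Spearman-Brown: r = 2(0.888) / (1 + 0.888) = 1.7760 / 1.8880 ≈ 0.9407
T̂ = 0.9407(88) + 0.0593(103) ≈ 88.8898

88.89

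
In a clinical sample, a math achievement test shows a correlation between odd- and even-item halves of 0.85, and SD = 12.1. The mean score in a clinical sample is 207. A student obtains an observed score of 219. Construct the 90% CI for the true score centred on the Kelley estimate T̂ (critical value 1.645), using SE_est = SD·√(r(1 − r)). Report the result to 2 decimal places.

r_full = 2·0.85 / (1 + 0.85) ≃ 0.9189
Estimated true score = 0.9189×219 + (1 − 0.9189)×207 ≃ 218.0270
SE_est = 12.1000·√[r(1 − r)] ≃ 3.3028
90% CI: 218.0270 ± 5.4331 ≃ (212.5939, 223.4602)

[212.59, 223.46]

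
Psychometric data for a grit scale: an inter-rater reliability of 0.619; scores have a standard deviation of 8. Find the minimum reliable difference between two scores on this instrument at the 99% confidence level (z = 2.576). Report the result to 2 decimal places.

17.99

The standard error of measurement is 8.000·√(1 − 0.619) ≃ 8.000·0.617 ≃ 4.938.
SE_diff = SEM · √2 ≃ 4.938 · 1.414 ≃ 6.983
Smallest detectable difference = 2.576·6.983 ≃ 17.989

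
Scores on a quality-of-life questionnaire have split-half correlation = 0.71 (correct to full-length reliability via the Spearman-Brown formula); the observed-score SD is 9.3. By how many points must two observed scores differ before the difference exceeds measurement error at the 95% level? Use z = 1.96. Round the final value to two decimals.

r_full = 2·0.71 / (1 + 0.71) ≈ 0.8304
SEM = 9.3000 * √(1 − 0.8304) = 9.3000 * √0.1696 ≈ 9.3000 * 0.4118 ≈ 3.8299
SE_diff = SEM * √2 ≈ 3.8299 * 1.4142 ≈ 5.4163
Minimum reliable difference = 1.96 * SE_diff ≈ 1.96 * 5.4163 ≈ 10.6159

10.62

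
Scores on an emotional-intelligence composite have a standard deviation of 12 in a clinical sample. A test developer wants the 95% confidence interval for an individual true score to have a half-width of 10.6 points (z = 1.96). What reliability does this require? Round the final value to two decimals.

0.80

Required SEM = 10.6 / 1.96 ≈ 5.40816
r = 1 − (SEM / SD)² = 1 − (5.40816 / 12)² ≈ 1 − 0.20311 ≈ 0.79689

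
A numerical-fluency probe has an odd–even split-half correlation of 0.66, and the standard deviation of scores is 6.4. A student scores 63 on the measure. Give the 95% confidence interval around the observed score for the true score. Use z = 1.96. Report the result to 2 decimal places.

Full-length reliability (Spearman-Brown) = 2(0.66)/(1+0.66) ≈ 0.795
SEM = 6.400·√(1 − 0.795) ≈ 2.896
Margin = 1.96 · 2.896 ≈ 5.677
Interval: (57.323, 68.677)

[57.32, 68.68]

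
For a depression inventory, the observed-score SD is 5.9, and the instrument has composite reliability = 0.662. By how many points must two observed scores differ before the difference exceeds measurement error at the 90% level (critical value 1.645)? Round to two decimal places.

7.98

The standard error of measurement is 5.90000*√(1 − 0.66200) ≈ 5.90000*0.58138 ≈ 3.43013.
Standard error of the difference = 3.43013·√2 ≈ 4.85093
Smallest detectable difference = 1.645*4.85093 ≈ 7.97979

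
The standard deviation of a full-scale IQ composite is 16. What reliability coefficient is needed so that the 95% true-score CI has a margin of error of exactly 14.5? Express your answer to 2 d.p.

SEM needed = half-width / z = 14.5/1.96 ≈ 7.398
r = 1 − (SEM / SD)² = 1 − (7.398 / 16)² ≈ 1 − 0.214 ≈ 0.786

0.79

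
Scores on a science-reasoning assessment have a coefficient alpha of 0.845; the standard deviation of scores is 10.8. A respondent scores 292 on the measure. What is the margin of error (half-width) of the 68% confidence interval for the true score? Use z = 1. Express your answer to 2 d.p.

4.25

SEM = 10.800 × √(1 − 0.845) = 10.800 × √0.155 ≈ 10.800 × 0.394 ≈ 4.252
Margin = 1 × 4.252 ≈ 4.252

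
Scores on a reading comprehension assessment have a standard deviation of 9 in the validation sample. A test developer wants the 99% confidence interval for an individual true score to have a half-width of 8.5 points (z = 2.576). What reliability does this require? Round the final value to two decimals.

0.87

Required SEM = 8.5 / 2.576 ≃ 3.300
r = 1 − (SEM / SD)² = 1 − (3.300 / 9)² ≃ 1 − 0.134 ≃ 0.866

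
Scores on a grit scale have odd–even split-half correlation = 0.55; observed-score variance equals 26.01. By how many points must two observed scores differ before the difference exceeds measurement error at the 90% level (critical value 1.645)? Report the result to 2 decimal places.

6.39

σ = 26.01^(1/2) = 5.1000
Spearman-Brown: r = 2(0.55) / (1 + 0.55) = 1.1000 / 1.5500 ≈ 0.7097
SEM = 5.1000 × √(1 − 0.7097) = 5.1000 × √0.2903 ≈ 5.1000 × 0.5388 ≈ 2.7480
SE_diff = √2 × SEM ≈ 3.8862
Smallest detectable difference = 1.645×3.8862 ≈ 6.3928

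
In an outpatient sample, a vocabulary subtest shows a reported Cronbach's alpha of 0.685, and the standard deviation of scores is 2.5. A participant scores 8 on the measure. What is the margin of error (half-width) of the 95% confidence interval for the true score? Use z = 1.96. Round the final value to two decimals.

SEM = 2.500×√(1 − 0.685) ≈ 1.403
Half-width = 1.96×1.403 ≈ 2.750

2.75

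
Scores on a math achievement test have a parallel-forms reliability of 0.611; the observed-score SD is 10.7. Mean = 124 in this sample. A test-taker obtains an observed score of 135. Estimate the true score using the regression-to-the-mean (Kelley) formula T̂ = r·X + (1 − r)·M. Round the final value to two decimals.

130.72

Estimated true score = 0.611*135 + (1 − 0.611)*124 ≃ 130.721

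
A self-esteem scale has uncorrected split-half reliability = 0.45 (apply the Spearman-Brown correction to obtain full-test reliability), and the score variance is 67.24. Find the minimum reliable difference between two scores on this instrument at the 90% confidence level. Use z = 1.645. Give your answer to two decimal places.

11.75

SD = √67.24 = 8.200
Spearman-Brown: r = 2(0.45) / (1 + 0.45) = 0.900 / 1.450 ≈ 0.621
SEM = 8.200 · √(1 − 0.621) = 8.200 · √0.379 ≈ 8.200 · 0.616 ≈ 5.050
Standard error of the difference = 5.050·√2 ≈ 7.142
Smallest detectable difference = 1.645·7.142 ≈ 11.749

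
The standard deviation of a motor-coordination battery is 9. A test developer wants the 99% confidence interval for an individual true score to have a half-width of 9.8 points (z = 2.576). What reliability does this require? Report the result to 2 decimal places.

0.82

SEM needed = half-width / z = 9.8/2.576 ≈ 3.804
r = 1 − (3.804/9)² ≈ 1 − 0.179 ≈ 0.821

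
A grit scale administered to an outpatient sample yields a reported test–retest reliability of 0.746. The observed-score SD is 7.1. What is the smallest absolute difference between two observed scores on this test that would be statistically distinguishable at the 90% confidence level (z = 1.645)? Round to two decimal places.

SEM = 7.100·√(1 − 0.746) ≈ 3.578
SE_diff = SEM · √2 ≈ 3.578 · 1.414 ≈ 5.060
Smallest detectable difference = 1.645·5.060 ≈ 8.324

8.32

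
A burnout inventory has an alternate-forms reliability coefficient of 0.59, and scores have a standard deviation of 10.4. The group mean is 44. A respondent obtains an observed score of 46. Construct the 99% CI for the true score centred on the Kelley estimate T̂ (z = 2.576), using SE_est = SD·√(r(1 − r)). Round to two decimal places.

T̂ = r·X + (1 − r)·M = 0.5900×46 + 0.4100×44 = 27.1400 + 18.0400 ≈ 45.1800
SE_est = 10.4000×√(0.5900×0.4100) ≈ 5.1151
CI = 45.1800 ± 2.576 × 5.1151 → [32.0036, 58.3564]

[32.00, 58.36]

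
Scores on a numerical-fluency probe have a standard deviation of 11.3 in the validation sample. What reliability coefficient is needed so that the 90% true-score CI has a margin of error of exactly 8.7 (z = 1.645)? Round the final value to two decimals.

0.78

Required SEM = 8.7 / 1.645 ≈ 5.2888
r = 1 − (5.2888/11.3)² ≈ 1 − 0.2191 ≈ 0.7809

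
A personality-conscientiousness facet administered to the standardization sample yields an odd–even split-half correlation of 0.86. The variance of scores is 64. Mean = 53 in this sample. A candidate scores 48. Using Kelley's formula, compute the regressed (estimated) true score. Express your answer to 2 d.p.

Full-length reliability (Spearman-Brown) = 2(0.86)/(1+0.86) ≈ 0.92473
T̂ = 0.92473(48) + 0.07527(53) ≈ 48.37634

48.38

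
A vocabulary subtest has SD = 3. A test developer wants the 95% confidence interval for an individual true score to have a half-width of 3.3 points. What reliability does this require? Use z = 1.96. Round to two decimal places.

0.69

SEM needed = half-width / z = 3.3/1.96 ≃ 1.684
r = 1 − (SEM / SD)² = 1 − (1.684 / 3)² ≃ 1 − 0.315 ≃ 0.685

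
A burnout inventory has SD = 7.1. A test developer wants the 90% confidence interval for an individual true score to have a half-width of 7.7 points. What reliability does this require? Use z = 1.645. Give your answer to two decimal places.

0.57

SEM needed = half-width / z = 7.7/1.645 ≈ 4.6809
r = 1 − (4.6809/7.1)² ≈ 1 − 0.4346 ≈ 0.5654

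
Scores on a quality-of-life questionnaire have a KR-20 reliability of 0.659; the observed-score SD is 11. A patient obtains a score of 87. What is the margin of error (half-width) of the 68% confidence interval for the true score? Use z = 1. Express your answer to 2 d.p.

6.42

SEM = 11.00000 * √(1 − 0.65900) = 11.00000 * √0.34100 ≈ 11.00000 * 0.58395 ≈ 6.42347
1 * SEM ≈ 6.42347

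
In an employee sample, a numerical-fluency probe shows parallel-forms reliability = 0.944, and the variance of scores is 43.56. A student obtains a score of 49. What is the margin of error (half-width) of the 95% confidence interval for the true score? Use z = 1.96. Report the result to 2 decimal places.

σ = 43.56^(1/2) = 6.600
SEM = 6.600×√(1 − 0.944) ≈ 1.562
Half-width = 1.96×1.562 ≈ 3.061

3.06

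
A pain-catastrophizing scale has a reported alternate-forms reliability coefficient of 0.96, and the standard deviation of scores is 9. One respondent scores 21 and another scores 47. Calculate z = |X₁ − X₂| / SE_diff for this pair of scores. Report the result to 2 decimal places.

10.21

SEM = 9.00000 · √(1 − 0.96000) = 9.00000 · √0.04000 ≈ 9.00000 · 0.20000 ≈ 1.80000
Standard error of the difference = 1.80000·√2 ≈ 2.54558
z = 26 / 2.54558 ≈ 10.21376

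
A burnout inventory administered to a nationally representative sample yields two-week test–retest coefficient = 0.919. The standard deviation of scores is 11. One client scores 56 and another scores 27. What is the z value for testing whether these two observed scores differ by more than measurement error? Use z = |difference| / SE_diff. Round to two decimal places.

6.55

The standard error of measurement is 11.000×√(1 − 0.919) ≈ 11.000×0.285 ≈ 3.131.
SE_diff = √2 × SEM ≈ 4.427
z = 29 / 4.427 ≈ 6.550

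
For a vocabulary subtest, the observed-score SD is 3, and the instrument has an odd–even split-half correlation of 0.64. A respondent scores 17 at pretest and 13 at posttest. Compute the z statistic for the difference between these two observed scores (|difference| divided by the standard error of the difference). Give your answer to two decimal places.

2.01

Spearman-Brown: r = 2(0.64) / (1 + 0.64) = 1.2800 / 1.6400 ≈ 0.7805
SEM = 3.0000*√(1 − 0.7805) ≈ 1.4056
SE_diff = SEM * √2 ≈ 1.4056 * 1.4142 ≈ 1.9878
z = 4 / 1.9878 ≈ 2.0123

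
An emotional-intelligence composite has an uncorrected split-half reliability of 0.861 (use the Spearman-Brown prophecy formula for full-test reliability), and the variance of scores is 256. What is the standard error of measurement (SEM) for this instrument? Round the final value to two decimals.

SD = √256 = 16.0000
Full-length reliability (Spearman-Brown) = 2(0.861)/(1+0.861) ≈ 0.9253
SEM = 16.0000*√(1 − 0.9253) ≈ 4.3727

4.37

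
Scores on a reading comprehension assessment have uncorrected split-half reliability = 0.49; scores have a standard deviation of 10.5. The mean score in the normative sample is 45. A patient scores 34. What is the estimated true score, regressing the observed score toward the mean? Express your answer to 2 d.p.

37.77

Full-length reliability (Spearman-Brown) = 2(0.49)/(1+0.49) ≈ 0.658
Estimated true score = 0.658×34 + (1 − 0.658)×45 ≈ 37.765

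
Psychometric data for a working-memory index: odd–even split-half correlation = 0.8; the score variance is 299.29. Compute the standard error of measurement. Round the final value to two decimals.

5.77

σ = 299.29^(1/2) = 17.300
Spearman-Brown: r = 2(0.8) / (1 + 0.8) = 1.600 / 1.800 ≈ 0.889
SEM = 17.300 × √(1 − 0.889) = 17.300 × √0.111 ≈ 17.300 × 0.333 ≈ 5.767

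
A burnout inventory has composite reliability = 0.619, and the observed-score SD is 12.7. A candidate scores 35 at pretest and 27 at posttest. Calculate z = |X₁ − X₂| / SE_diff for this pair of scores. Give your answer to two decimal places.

0.72

The standard error of measurement is 12.700×√(1 − 0.619) ≈ 12.700×0.617 ≈ 7.839.
SE_diff = √2 × SEM ≈ 11.086
z = |35 − 27| / 11.086 = 8 / 11.086 ≈ 0.722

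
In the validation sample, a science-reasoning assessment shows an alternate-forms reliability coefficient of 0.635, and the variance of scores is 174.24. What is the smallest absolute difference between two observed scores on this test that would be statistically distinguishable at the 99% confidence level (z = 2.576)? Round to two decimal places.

SD = √174.24 = 13.200
SEM = 13.200*√(1 − 0.635) ≃ 7.975
SE_diff = SEM * √2 ≃ 7.975 * 1.414 ≃ 11.278
Minimum reliable difference = 2.576 * SE_diff ≃ 2.576 * 11.278 ≃ 29.052

29.05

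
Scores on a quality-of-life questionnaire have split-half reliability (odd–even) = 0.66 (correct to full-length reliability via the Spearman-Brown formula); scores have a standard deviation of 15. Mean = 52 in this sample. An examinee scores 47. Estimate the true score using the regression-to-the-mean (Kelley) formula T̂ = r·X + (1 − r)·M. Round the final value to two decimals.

r_full = 2·0.66 / (1 + 0.66) ≃ 0.7952
T̂ = r·X + (1 − r)·M = 0.7952*47 + 0.2048*52 ≃ 37.3735 + 10.6506 ≃ 48.0241

48.02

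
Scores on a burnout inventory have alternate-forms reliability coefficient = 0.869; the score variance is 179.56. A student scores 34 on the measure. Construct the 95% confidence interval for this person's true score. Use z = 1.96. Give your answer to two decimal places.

SD = √179.56 ≃ 13.400
SEM = 13.400·√(1 − 0.869) ≃ 4.850
Half-width = 1.96·4.850 ≃ 9.506
Interval: (24.494, 43.506)

[24.49, 43.51]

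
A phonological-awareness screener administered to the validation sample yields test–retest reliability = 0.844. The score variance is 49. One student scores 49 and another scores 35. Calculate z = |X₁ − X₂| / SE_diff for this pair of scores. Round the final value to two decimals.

SD = √49 ≃ 7.0000
The standard error of measurement is 7.0000·√(1 − 0.8440) ≃ 7.0000·0.3950 ≃ 2.7648.
Standard error of the difference = 2.7648·√2 ≃ 3.9100
z = |49 − 35| / 3.9100 = 14 / 3.9100 ≃ 3.5806

3.58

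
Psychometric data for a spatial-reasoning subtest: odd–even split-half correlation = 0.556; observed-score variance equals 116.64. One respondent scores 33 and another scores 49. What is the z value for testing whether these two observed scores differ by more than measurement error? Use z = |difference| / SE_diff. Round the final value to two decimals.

1.96

SD = √116.64 = 10.80000
Spearman-Brown: r = 2(0.556) / (1 + 0.556) = 1.11200 / 1.55600 ≈ 0.71465
SEM = 10.80000·√(1 − 0.71465) ≈ 5.76913
SE_diff = √2 · SEM ≈ 8.15878
z = 16 / 8.15878 ≈ 1.96108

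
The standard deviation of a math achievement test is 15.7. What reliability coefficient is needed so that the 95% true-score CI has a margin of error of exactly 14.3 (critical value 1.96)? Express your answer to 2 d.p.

Required SEM = 14.3 / 1.96 ≃ 7.296
Required reliability = 1 − (SEM/SD)² = 1 − 0.216 ≃ 0.784

0.78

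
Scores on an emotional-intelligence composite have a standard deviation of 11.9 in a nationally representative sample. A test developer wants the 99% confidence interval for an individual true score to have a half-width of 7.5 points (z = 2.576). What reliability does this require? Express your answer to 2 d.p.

Required SEM = 7.5 / 2.576 ≈ 2.91149
r = 1 − (SEM / SD)² = 1 − (2.91149 / 11.9)² ≈ 1 − 0.05986 ≈ 0.94014

0.94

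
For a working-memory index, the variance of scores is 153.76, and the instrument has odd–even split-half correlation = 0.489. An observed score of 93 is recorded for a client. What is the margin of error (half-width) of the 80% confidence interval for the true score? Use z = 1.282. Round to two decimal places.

SD = √153.76 = 12.400
Spearman-Brown: r = 2(0.489) / (1 + 0.489) = 0.978 / 1.489 ≃ 0.657
SEM = 12.400×√(1 − 0.657) ≃ 7.264
1.282 × SEM ≃ 9.313

9.31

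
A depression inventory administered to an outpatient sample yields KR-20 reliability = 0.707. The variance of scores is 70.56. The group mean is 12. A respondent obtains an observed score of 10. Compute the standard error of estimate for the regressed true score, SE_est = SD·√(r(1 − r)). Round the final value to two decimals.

3.82

SD = √70.56 = 8.4000
SE_est = SD · √(r(1 − r)) = 8.4000 · √0.2072 ≈ 8.4000 · 0.4551 ≈ 3.8232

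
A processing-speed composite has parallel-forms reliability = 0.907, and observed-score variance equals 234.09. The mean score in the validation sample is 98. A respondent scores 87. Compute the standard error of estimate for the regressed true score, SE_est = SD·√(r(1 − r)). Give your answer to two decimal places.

SD = √234.09 = 15.3000
SE_est = 15.3000·√(0.9070·0.0930) ≈ 4.4436

4.44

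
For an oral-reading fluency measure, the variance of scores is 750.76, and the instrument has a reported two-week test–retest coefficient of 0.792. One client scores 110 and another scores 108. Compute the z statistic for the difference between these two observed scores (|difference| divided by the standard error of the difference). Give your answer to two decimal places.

σ = 750.76^(1/2) = 27.400
The standard error of measurement is 27.400*√(1 − 0.792) ≈ 27.400*0.456 ≈ 12.496.
Standard error of the difference = 12.496·√2 ≈ 17.672
z = 2 / 17.672 ≈ 0.113

0.11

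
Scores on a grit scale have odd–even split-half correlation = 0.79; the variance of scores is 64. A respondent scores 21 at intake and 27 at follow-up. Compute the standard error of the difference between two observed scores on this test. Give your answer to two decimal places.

SD = √64 = 8.0000
r_full = 2·0.79 / (1 + 0.79) ≈ 0.8827
SEM = 8.0000*√(1 − 0.8827) ≈ 2.7401
SE_diff = SEM * √2 ≈ 2.7401 * 1.4142 ≈ 3.8751

3.88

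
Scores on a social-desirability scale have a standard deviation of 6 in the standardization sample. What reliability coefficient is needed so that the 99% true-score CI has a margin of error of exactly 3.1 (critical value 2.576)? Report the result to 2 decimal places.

Required SEM = 3.1 / 2.576 ≈ 1.203
r = 1 − (1.203/6)² ≈ 1 − 0.040 ≈ 0.960

0.96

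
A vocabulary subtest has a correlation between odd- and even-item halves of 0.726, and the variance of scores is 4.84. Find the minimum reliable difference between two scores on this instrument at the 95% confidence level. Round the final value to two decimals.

SD = √4.84 = 2.2000
r_full = 2·0.726 / (1 + 0.726) ≃ 0.8413
The standard error of measurement is 2.2000×√(1 − 0.8413) ≃ 2.2000×0.3984 ≃ 0.8766.
Standard error of the difference = 0.8766·√2 ≃ 1.2396
Minimum reliable difference = 1.96 × SE_diff ≃ 1.96 × 1.2396 ≃ 2.4297

2.43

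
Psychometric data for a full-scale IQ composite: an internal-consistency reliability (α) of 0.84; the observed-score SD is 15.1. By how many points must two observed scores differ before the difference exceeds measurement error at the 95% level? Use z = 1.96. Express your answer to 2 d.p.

SEM = 15.100·√(1 − 0.840) ≃ 6.040
Standard error of the difference = 6.040·√2 ≃ 8.542
Minimum reliable difference = 1.96 · SE_diff ≃ 1.96 · 8.542 ≃ 16.742

16.74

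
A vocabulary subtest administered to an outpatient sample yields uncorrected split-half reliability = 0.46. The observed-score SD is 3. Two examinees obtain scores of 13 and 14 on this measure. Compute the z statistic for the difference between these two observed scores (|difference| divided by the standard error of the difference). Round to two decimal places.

r_full = 2·0.46 / (1 + 0.46) ≃ 0.630
SEM = 3.000 · √(1 − 0.630) = 3.000 · √0.370 ≃ 3.000 · 0.608 ≃ 1.824
Standard error of the difference = 1.824·√2 ≃ 2.580
z = 1 / 2.580 ≃ 0.388

0.39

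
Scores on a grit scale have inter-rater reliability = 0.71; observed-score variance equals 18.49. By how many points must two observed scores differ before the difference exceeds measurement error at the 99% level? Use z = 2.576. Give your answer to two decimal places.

SD = √18.49 = 4.300
SEM = 4.300 · √(1 − 0.710) = 4.300 · √0.290 ≃ 4.300 · 0.539 ≃ 2.316
SE_diff = √2 · SEM ≃ 3.275
Minimum reliable difference = 2.576 · SE_diff ≃ 2.576 · 3.275 ≃ 8.436

8.44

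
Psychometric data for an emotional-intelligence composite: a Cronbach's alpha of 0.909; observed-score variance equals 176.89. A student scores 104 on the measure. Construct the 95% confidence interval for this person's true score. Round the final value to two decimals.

[96.14, 111.86]

SD = √176.89 ≃ 13.3000
The standard error of measurement is 13.3000·√(1 − 0.9090) ≃ 13.3000·0.3017 ≃ 4.0121.
Margin = 1.96 · 4.0121 ≃ 7.8637
95% CI: 104 ± 7.8637 = [96.1363, 111.8637]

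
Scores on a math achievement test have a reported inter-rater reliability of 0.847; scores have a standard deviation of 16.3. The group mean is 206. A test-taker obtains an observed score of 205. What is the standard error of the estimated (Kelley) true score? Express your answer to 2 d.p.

SE_est = SD × √(r(1 − r)) = 16.30000 × √0.12959 ≈ 16.30000 × 0.35999 ≈ 5.86780

5.87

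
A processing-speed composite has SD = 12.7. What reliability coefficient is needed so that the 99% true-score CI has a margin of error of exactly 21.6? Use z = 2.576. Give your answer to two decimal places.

0.56

SEM needed = half-width / z = 21.6/2.576 ≈ 8.3851
r = 1 − (8.3851/12.7)² ≈ 1 − 0.4359 ≈ 0.5641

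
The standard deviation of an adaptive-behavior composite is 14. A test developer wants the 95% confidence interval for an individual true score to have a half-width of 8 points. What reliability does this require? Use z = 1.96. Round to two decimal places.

Required SEM = 8 / 1.96 ≈ 4.0816
r = 1 − (4.0816/14)² ≈ 1 − 0.0850 ≈ 0.9150

0.92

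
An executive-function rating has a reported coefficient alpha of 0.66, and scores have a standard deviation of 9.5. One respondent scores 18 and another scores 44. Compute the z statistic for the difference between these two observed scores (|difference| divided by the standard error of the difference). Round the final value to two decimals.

3.32

SEM = 9.5000 × √(1 − 0.6600) = 9.5000 × √0.3400 ≈ 9.5000 × 0.5831 ≈ 5.5394
Standard error of the difference = 5.5394·√2 ≈ 7.8339
z = 26 / 7.8339 ≈ 3.3189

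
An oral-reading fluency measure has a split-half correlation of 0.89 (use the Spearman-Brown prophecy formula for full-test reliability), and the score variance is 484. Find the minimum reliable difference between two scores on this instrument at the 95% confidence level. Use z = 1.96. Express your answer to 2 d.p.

14.71

σ = 484^(1/2) = 22.000
Full-length reliability (Spearman-Brown) = 2(0.89)/(1+0.89) ≈ 0.942
SEM = 22.000 * √(1 − 0.942) = 22.000 * √0.058 ≈ 22.000 * 0.241 ≈ 5.307
Standard error of the difference = 5.307·√2 ≈ 7.506
Minimum reliable difference = 1.96 * SE_diff ≈ 1.96 * 7.506 ≈ 14.712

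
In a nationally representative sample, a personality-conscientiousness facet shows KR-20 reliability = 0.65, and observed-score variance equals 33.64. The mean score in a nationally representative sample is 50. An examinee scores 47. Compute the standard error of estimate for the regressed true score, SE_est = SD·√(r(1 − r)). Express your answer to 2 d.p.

2.77

SD = √33.64 ≃ 5.80000
SE_est = SD · √(r(1 − r)) = 5.80000 · √0.22750 ≃ 5.80000 · 0.47697 ≃ 2.76642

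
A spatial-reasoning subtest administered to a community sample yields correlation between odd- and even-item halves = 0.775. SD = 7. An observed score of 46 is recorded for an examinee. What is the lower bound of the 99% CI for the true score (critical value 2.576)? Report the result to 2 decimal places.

Full-length reliability (Spearman-Brown) = 2(0.775)/(1+0.775) ≈ 0.873
SEM = 7.000·√(1 − 0.873) ≈ 2.492
Margin = 2.576 · 2.492 ≈ 6.420
Lower limit = 46 − 6.420 ≈ 39.580

39.58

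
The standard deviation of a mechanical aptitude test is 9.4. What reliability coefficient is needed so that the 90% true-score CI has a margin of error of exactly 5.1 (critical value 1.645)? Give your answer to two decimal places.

0.89

Required SEM = 5.1 / 1.645 ≈ 3.100
r = 1 − (3.100/9.4)² ≈ 1 − 0.109 ≈ 0.891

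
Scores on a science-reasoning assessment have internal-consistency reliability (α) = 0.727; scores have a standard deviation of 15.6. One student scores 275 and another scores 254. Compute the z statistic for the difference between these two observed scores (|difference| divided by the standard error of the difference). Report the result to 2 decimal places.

The standard error of measurement is 15.6000·√(1 − 0.7270) ≈ 15.6000·0.5225 ≈ 8.1509.
SE_diff = SEM · √2 ≈ 8.1509 · 1.4142 ≈ 11.5271
z = |275 − 254| / 11.5271 = 21 / 11.5271 ≈ 1.8218

1.82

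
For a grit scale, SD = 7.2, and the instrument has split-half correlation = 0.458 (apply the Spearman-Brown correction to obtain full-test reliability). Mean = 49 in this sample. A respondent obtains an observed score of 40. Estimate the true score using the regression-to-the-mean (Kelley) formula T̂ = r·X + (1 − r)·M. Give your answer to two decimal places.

43.35

Full-length reliability (Spearman-Brown) = 2(0.458)/(1+0.458) ≈ 0.6283
T̂ = 0.6283(40) + 0.3717(49) ≈ 43.3457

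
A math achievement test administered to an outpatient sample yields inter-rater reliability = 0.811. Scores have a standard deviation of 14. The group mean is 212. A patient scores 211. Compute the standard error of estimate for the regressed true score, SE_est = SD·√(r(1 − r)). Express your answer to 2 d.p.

5.48

SE_est = 14.000×√(0.811×0.189) ≈ 5.481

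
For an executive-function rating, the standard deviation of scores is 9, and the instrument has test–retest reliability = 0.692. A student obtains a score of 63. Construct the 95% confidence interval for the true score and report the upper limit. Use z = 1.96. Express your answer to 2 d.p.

SEM = 9.0000 · √(1 − 0.6920) = 9.0000 · √0.3080 ≃ 9.0000 · 0.5550 ≃ 4.9948
Half-width = 1.96·4.9948 ≃ 9.7898
Upper limit = 63 + 9.7898 ≃ 72.7898

72.79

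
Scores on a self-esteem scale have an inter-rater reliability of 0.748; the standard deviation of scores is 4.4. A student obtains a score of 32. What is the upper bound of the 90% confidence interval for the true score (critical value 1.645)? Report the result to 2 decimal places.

The standard error of measurement is 4.40000*√(1 − 0.74800) ≃ 4.40000*0.50200 ≃ 2.20878.
Half-width = 1.645*2.20878 ≃ 3.63345
Upper limit = 32 + 3.63345 ≃ 35.63345

35.63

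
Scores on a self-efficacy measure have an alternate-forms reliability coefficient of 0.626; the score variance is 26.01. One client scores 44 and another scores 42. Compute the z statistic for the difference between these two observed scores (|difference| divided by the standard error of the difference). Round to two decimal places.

SD = √26.01 = 5.10000
SEM = 5.10000 × √(1 − 0.62600) = 5.10000 × √0.37400 ≃ 5.10000 × 0.61156 ≃ 3.11893
SE_diff = SEM × √2 ≃ 3.11893 × 1.41421 ≃ 4.41084
z = |44 − 42| / 4.41084 = 2 / 4.41084 ≃ 0.45343

0.45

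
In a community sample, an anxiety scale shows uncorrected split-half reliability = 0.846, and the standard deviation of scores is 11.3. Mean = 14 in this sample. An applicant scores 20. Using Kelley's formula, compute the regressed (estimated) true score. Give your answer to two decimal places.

19.50

Spearman-Brown: r = 2(0.846) / (1 + 0.846) = 1.692 / 1.846 ≈ 0.917
T̂ = 0.917(20) + 0.083(14) ≈ 19.499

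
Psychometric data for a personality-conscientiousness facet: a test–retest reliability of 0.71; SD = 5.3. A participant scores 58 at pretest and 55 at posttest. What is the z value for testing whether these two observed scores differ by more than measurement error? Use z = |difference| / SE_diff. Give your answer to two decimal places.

SEM = 5.300*√(1 − 0.710) ≈ 2.854
SE_diff = √2 * SEM ≈ 4.036
z = |58 − 55| / 4.036 = 3 / 4.036 ≈ 0.743

0.74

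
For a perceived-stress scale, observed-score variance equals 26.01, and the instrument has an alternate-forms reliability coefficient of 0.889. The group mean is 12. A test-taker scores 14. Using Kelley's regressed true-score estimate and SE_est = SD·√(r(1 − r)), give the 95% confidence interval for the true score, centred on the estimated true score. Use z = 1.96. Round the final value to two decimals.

SD = √26.01 = 5.100
Estimated true score = 0.889·14 + (1 − 0.889)·12 ≈ 13.778
SE_est = SD · √(r(1 − r)) = 5.100 · √0.099 ≈ 5.100 · 0.314 ≈ 1.602
95% CI: 13.778 ± 3.140 ≈ (10.638, 16.918)

[10.64, 16.92]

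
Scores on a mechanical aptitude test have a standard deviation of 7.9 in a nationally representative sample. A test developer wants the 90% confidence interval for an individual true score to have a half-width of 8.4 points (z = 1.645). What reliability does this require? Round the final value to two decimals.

0.58

SEM needed = half-width / z = 8.4/1.645 ≈ 5.1064
r = 1 − (5.1064/7.9)² ≈ 1 − 0.4178 ≈ 0.5822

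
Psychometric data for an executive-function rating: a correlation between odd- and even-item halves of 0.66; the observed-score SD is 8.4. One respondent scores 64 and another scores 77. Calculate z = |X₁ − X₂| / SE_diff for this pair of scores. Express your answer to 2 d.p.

2.42

r_full = 2·0.66 / (1 + 0.66) ≈ 0.795
SEM = 8.400 × √(1 − 0.795) = 8.400 × √0.205 ≈ 8.400 × 0.453 ≈ 3.802
SE_diff = SEM × √2 ≈ 3.802 × 1.414 ≈ 5.376
z = |64 − 77| / 5.376 = 13 / 5.376 ≈ 2.418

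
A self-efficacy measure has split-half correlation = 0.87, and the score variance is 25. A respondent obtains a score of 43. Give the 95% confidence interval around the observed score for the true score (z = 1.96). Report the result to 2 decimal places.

SD = √25 ≈ 5.000
r_full = 2·0.87 / (1 + 0.87) ≈ 0.930
The standard error of measurement is 5.000*√(1 − 0.930) ≈ 5.000*0.264 ≈ 1.318.
Half-width = 1.96*1.318 ≈ 2.584
95% CI: 43 ± 2.584 = [40.416, 45.584]

[40.42, 45.58]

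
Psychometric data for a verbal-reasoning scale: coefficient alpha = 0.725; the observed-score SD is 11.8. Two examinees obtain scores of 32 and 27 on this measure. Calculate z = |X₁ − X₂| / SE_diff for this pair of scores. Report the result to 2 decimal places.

SEM = 11.8000 × √(1 − 0.7250) = 11.8000 × √0.2750 ≃ 11.8000 × 0.5244 ≃ 6.1880
Standard error of the difference = 6.1880·√2 ≃ 8.7511
z = 5 / 8.7511 ≃ 0.5714

0.57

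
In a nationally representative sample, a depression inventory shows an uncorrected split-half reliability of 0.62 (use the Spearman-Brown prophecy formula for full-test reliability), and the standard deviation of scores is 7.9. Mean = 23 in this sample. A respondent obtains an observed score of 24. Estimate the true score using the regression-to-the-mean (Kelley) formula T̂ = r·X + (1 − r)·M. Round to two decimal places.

23.77

Full-length reliability (Spearman-Brown) = 2(0.62)/(1+0.62) ≈ 0.765
Estimated true score = 0.765·24 + (1 − 0.765)·23 ≈ 23.765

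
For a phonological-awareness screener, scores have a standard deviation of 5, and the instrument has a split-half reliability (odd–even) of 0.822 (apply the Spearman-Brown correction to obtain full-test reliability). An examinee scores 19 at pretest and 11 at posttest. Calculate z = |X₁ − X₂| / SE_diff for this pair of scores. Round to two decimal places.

r_full = 2·0.822 / (1 + 0.822) ≃ 0.902
SEM = 5.000 · √(1 − 0.902) = 5.000 · √0.098 ≃ 5.000 · 0.313 ≃ 1.563
SE_diff = √2 · SEM ≃ 2.210
z = |19 − 11| / 2.210 = 8 / 2.210 ≃ 3.620

3.62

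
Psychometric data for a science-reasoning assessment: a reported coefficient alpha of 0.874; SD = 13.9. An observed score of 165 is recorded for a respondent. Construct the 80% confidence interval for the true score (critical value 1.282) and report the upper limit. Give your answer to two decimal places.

SEM = 13.900×√(1 − 0.874) ≈ 4.934
Margin = 1.282 × 4.934 ≈ 6.325
Upper bound: 165 + 6.325 = 171.325

171.33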